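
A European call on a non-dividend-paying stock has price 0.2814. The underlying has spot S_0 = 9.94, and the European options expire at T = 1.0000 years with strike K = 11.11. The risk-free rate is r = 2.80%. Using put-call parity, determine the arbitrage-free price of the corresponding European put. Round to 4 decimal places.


Put-call parity: C - P = S_0 * exp(-qT) - K * exp(-rT).
S_0 * exp(-qT) = 9.9400 * 1.00000000 = 9.94000000
K * exp(-rT) = 11.1100 * 0.97238837 = 10.80323476
P = C - S*exp(-qT) + K*exp(-rT)
P = 0.2814 - 9.94000000 + 10.80323476 = 1.1446

Answer: Put price = 1.1446


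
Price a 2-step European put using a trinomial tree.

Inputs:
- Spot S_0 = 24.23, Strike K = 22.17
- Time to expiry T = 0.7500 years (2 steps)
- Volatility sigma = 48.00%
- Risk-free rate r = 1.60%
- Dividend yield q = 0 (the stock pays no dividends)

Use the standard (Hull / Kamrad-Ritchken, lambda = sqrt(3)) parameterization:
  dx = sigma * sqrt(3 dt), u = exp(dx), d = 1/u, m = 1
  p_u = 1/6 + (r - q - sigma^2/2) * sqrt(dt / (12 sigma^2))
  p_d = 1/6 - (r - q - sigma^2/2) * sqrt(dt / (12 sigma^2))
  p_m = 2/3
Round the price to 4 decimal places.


dt = T/N = 0.375000; dx = sigma*sqrt(3*dt) = 0.509117
u = exp(dx) = 1.663821; d = 1/u = 0.601026
p_u = 0.130133, p_m = 0.666667, p_d = 0.203201
Discount per step: exp(-r*dt) = 0.994018
Stock lattice S(k, j) with j the centered position index:
  k=0: S(0,+0) = 24.2300
  k=1: S(1,-1) = 14.5629; S(1,+0) = 24.2300; S(1,+1) = 40.3144
  k=2: S(2,-2) = 8.7527; S(2,-1) = 14.5629; S(2,+0) = 24.2300; S(2,+1) = 40.3144; S(2,+2) = 67.0759
Terminal payoffs V(N, j) = max(K - S_T, 0):
  V(2,-2) = 13.417339; V(2,-1) = 7.607137; V(2,+0) = 0.000000; V(2,+1) = 0.000000; V(2,+2) = 0.000000
Backward induction: V(k, j) = exp(-r*dt) * [p_u * V(k+1, j+1) + p_m * V(k+1, j) + p_d * V(k+1, j-1)]
  V(1,-1) = exp(-r*dt) * [p_u*0.000000 + p_m*7.607137 + p_d*13.417339] = 7.751188
  V(1,+0) = exp(-r*dt) * [p_u*0.000000 + p_m*0.000000 + p_d*7.607137] = 1.536527
  V(1,+1) = exp(-r*dt) * [p_u*0.000000 + p_m*0.000000 + p_d*0.000000] = 0.000000
  V(0,+0) = exp(-r*dt) * [p_u*0.000000 + p_m*1.536527 + p_d*7.751188] = 2.583847

Answer: Price = V(0,0) = 2.5838


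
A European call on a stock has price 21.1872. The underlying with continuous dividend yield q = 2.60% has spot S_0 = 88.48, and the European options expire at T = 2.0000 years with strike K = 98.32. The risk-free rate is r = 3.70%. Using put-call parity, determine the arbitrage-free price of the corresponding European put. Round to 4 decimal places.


Answer: Put price = 28.4976

Derivation:
Put-call parity: C - P = S_0 * exp(-qT) - K * exp(-rT).
S_0 * exp(-qT) = 88.4800 * 0.94932887 = 83.99661814
K * exp(-rT) = 98.3200 * 0.92867169 = 91.30700094
P = C - S*exp(-qT) + K*exp(-rT)
P = 21.1872 - 83.99661814 + 91.30700094 = 28.4976


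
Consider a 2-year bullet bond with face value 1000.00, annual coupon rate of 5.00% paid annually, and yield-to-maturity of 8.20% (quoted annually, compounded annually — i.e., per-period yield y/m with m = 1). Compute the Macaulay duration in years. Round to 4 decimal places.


Coupon per period c = face * coupon_rate / m = 50.000000
Periods per year m = 1; per-period yield y/m = 0.082000
Number of cashflows N = 2
Cashflows (t years, CF_t, discount factor 1/(1+y/m)^(m*t), PV):
  t = 1.0000: CF_t = 50.000000, DF = 0.924214, PV = 46.210721
  t = 2.0000: CF_t = 1050.000000, DF = 0.854172, PV = 896.880904
Price P = sum_t PV_t = 943.091625
Macaulay numerator sum_t t * PV_t:
  t * PV_t at t = 1.0000: 46.210721
  t * PV_t at t = 2.0000: 1793.761809
Macaulay duration D = (sum_t t * PV_t) / P = 1839.972530 / 943.091625 = 1.951001

Answer: Macaulay duration = 1.9510 years


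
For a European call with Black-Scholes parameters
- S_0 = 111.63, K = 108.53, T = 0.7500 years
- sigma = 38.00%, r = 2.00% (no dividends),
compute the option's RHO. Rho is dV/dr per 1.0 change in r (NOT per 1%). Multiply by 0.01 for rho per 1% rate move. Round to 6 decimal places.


Answer: Rho = 39.025041

Derivation:
d1 = 0.2957042178; d2 = -0.0333854356
phi(d1) = 0.3818761165; exp(-qT) = 1.0000000000; exp(-rT) = 0.9851119396
N(d2) = 0.4866836119
Rho = K*T*exp(-rT)*N(d2) = 108.5300 * 0.7500 * 0.9851119396 * 0.4866836119 = 39.025041


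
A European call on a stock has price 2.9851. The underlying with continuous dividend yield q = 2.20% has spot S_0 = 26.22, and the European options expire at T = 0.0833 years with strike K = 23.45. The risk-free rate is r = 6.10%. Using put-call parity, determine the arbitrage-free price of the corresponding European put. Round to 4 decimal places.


Put-call parity: C - P = S_0 * exp(-qT) - K * exp(-rT).
S_0 * exp(-qT) = 26.2200 * 0.99816908 = 26.17199323
K * exp(-rT) = 23.4500 * 0.99493159 = 23.33114574
P = C - S*exp(-qT) + K*exp(-rT)
P = 2.9851 - 26.17199323 + 23.33114574 = 0.1443

Answer: Put price = 0.1443


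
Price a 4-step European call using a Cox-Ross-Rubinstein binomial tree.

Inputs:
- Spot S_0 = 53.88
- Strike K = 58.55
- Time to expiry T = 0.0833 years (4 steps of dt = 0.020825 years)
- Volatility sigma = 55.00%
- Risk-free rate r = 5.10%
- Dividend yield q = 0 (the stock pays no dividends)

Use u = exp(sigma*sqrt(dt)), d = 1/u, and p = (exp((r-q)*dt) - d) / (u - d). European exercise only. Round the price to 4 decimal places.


dt = T/N = 0.020825
u = exp(sigma*sqrt(dt)) = 1.082605; d = 1/u = 0.923698
p = (exp((r-q)*dt) - d) / (u - d) = 0.486855
Discount per step: exp(-r*dt) = 0.998938
Stock lattice S(k, i) with i counting down-moves:
  k=0: S(0,0) = 53.8800
  k=1: S(1,0) = 58.3307; S(1,1) = 49.7689
  k=2: S(2,0) = 63.1491; S(2,1) = 53.8800; S(2,2) = 45.9714
  k=3: S(3,0) = 68.3655; S(3,1) = 58.3307; S(3,2) = 49.7689; S(3,3) = 42.4637
  k=4: S(4,0) = 74.0128; S(4,1) = 63.1491; S(4,2) = 53.8800; S(4,3) = 45.9714; S(4,4) = 39.2237
Terminal payoffs V(N, i) = max(S_T - K, 0):
  V(4,0) = 15.462832; V(4,1) = 4.599120; V(4,2) = 0.000000; V(4,3) = 0.000000; V(4,4) = 0.000000
Backward induction: V(k, i) = exp(-r*dt) * [p * V(k+1, i) + (1-p) * V(k+1, i+1)].
  V(3,0) = exp(-r*dt) * [p*15.462832 + (1-p)*4.599120] = 9.877678
  V(3,1) = exp(-r*dt) * [p*4.599120 + (1-p)*0.000000] = 2.236729
  V(3,2) = exp(-r*dt) * [p*0.000000 + (1-p)*0.000000] = 0.000000
  V(3,3) = exp(-r*dt) * [p*0.000000 + (1-p)*0.000000] = 0.000000
  V(2,0) = exp(-r*dt) * [p*9.877678 + (1-p)*2.236729] = 5.950441
  V(2,1) = exp(-r*dt) * [p*2.236729 + (1-p)*0.000000] = 1.087807
  V(2,2) = exp(-r*dt) * [p*0.000000 + (1-p)*0.000000] = 0.000000
  V(1,0) = exp(-r*dt) * [p*5.950441 + (1-p)*1.087807] = 3.451538
  V(1,1) = exp(-r*dt) * [p*1.087807 + (1-p)*0.000000] = 0.529042
  V(0,0) = exp(-r*dt) * [p*3.451538 + (1-p)*0.529042] = 1.949802

Answer: Price = V(0,0) = 1.9498


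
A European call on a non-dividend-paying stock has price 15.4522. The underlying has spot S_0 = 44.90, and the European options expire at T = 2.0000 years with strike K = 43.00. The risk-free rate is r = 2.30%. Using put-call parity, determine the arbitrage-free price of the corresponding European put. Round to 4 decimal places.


Put-call parity: C - P = S_0 * exp(-qT) - K * exp(-rT).
S_0 * exp(-qT) = 44.9000 * 1.00000000 = 44.90000000
K * exp(-rT) = 43.0000 * 0.95504196 = 41.06680437
P = C - S*exp(-qT) + K*exp(-rT)
P = 15.4522 - 44.90000000 + 41.06680437 = 11.6190

Answer: Put price = 11.6190


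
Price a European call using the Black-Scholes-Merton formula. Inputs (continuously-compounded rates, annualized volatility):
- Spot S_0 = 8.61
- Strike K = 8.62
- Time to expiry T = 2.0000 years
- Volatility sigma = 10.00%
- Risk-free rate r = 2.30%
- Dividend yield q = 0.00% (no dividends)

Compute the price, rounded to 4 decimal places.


Answer: Price = 0.6871

Derivation:
d1 = (ln(S/K) + (r - q + 0.5*sigma^2) * T) / (sigma * sqrt(T)) = 0.38777194
d2 = d1 - sigma * sqrt(T) = 0.24635058
exp(-rT) = 0.95504196; exp(-qT) = 1.00000000
C = S_0 * exp(-qT) * N(d1) - K * exp(-rT) * N(d2)
N(d1) = 0.65090759; N(d2) = 0.59729457
C = 8.6100 * 1.00000000 * 0.65090759 - 8.6200 * 0.95504196 * 0.59729457 = 0.6871


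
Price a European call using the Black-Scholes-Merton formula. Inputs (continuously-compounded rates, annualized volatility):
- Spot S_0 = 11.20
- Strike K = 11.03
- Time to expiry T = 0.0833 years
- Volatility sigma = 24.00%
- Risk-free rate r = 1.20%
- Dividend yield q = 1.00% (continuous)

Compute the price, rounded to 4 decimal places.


d1 = (ln(S/K) + (r - q + 0.5*sigma^2) * T) / (sigma * sqrt(T)) = 0.25784691
d2 = d1 - sigma * sqrt(T) = 0.18857874
exp(-rT) = 0.99900090; exp(-qT) = 0.99916735
C = S_0 * exp(-qT) * N(d1) - K * exp(-rT) * N(d2)
N(d1) = 0.60173747; N(d2) = 0.57478850
C = 11.2000 * 0.99916735 * 0.60173747 - 11.0300 * 0.99900090 * 0.57478850 = 0.4003

Answer: Price = 0.4003


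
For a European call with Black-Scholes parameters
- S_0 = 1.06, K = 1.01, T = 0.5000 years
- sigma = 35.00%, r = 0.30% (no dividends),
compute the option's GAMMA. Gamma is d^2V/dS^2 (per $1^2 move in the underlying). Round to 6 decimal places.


Answer: Gamma = 1.442478

Derivation:
d1 = 0.3250411371; d2 = 0.0775537637
phi(d1) = 0.3784147723; exp(-qT) = 1.0000000000; exp(-rT) = 0.9985011244
Gamma = exp(-qT) * phi(d1) / (S * sigma * sqrt(T)) = 1.0000000000 * 0.3784147723 / (1.0600 * 0.3500 * 0.7071067812) = 1.442478


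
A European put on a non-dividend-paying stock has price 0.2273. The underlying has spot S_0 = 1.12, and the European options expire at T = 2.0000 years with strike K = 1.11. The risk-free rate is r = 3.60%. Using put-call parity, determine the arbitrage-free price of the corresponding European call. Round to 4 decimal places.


Put-call parity: C - P = S_0 * exp(-qT) - K * exp(-rT).
S_0 * exp(-qT) = 1.1200 * 1.00000000 = 1.12000000
K * exp(-rT) = 1.1100 * 0.93053090 = 1.03288929
C = P + S*exp(-qT) - K*exp(-rT)
C = 0.2273 + 1.12000000 - 1.03288929 = 0.3144

Answer: Call price = 0.3144


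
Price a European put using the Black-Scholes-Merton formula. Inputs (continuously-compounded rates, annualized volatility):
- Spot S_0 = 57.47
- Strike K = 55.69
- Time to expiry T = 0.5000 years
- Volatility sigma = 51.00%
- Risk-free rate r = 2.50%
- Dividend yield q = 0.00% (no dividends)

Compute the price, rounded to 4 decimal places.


d1 = (ln(S/K) + (r - q + 0.5*sigma^2) * T) / (sigma * sqrt(T)) = 0.30221876
d2 = d1 - sigma * sqrt(T) = -0.05840570
exp(-rT) = 0.98757780; exp(-qT) = 1.00000000
P = K * exp(-rT) * N(-d2) - S_0 * exp(-qT) * N(-d1)
N(-d1) = 0.38124265; N(-d2) = 0.52328726
P = 55.6900 * 0.98757780 * 0.52328726 - 57.4700 * 1.00000000 * 0.38124265 = 6.8698

Answer: Price = 6.8698


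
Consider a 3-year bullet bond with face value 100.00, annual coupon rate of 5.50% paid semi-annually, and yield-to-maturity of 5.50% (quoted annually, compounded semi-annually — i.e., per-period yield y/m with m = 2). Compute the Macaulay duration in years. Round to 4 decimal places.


Answer: Macaulay duration = 2.8063 years

Derivation:
Coupon per period c = face * coupon_rate / m = 2.750000
Periods per year m = 2; per-period yield y/m = 0.027500
Number of cashflows N = 6
Cashflows (t years, CF_t, discount factor 1/(1+y/m)^(m*t), PV):
  t = 0.5000: CF_t = 2.750000, DF = 0.973236, PV = 2.676399
  t = 1.0000: CF_t = 2.750000, DF = 0.947188, PV = 2.604768
  t = 1.5000: CF_t = 2.750000, DF = 0.921838, PV = 2.535054
  t = 2.0000: CF_t = 2.750000, DF = 0.897166, PV = 2.467206
  t = 2.5000: CF_t = 2.750000, DF = 0.873154, PV = 2.401173
  t = 3.0000: CF_t = 102.750000, DF = 0.849785, PV = 87.315400
Price P = sum_t PV_t = 100.000000
Macaulay numerator sum_t t * PV_t:
  t * PV_t at t = 0.5000: 1.338200
  t * PV_t at t = 1.0000: 2.604768
  t * PV_t at t = 1.5000: 3.802581
  t * PV_t at t = 2.0000: 4.934412
  t * PV_t at t = 2.5000: 6.002934
  t * PV_t at t = 3.0000: 261.946200
Macaulay duration D = (sum_t t * PV_t) / P = 280.629093 / 100.000000 = 2.806291


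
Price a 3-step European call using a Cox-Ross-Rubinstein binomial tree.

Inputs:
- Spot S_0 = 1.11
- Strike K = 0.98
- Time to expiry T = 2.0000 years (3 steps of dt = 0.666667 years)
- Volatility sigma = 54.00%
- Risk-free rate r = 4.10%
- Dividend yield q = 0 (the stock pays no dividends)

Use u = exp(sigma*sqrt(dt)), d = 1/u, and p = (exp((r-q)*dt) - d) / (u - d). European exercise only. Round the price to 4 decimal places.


Answer: Price = V(0,0) = 0.4325

Derivation:
dt = T/N = 0.666667
u = exp(sigma*sqrt(dt)) = 1.554118; d = 1/u = 0.643452
p = (exp((r-q)*dt) - d) / (u - d) = 0.421953
Discount per step: exp(-r*dt) = 0.973037
Stock lattice S(k, i) with i counting down-moves:
  k=0: S(0,0) = 1.1100
  k=1: S(1,0) = 1.7251; S(1,1) = 0.7142
  k=2: S(2,0) = 2.6810; S(2,1) = 1.1100; S(2,2) = 0.4596
  k=3: S(3,0) = 4.1665; S(3,1) = 1.7251; S(3,2) = 0.7142; S(3,3) = 0.2957
Terminal payoffs V(N, i) = max(S_T - K, 0):
  V(3,0) = 3.186534; V(3,1) = 0.745071; V(3,2) = 0.000000; V(3,3) = 0.000000
Backward induction: V(k, i) = exp(-r*dt) * [p * V(k+1, i) + (1-p) * V(k+1, i+1)].
  V(2,0) = exp(-r*dt) * [p*3.186534 + (1-p)*0.745071] = 1.727388
  V(2,1) = exp(-r*dt) * [p*0.745071 + (1-p)*0.000000] = 0.305908
  V(2,2) = exp(-r*dt) * [p*0.000000 + (1-p)*0.000000] = 0.000000
  V(1,0) = exp(-r*dt) * [p*1.727388 + (1-p)*0.305908] = 0.881285
  V(1,1) = exp(-r*dt) * [p*0.305908 + (1-p)*0.000000] = 0.125599
  V(0,0) = exp(-r*dt) * [p*0.881285 + (1-p)*0.125599] = 0.432479


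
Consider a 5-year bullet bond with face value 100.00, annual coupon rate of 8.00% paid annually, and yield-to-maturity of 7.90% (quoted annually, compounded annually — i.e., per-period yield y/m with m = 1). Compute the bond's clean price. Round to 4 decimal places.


Coupon per period c = face * coupon_rate / m = 8.000000
Periods per year m = 1; per-period yield y/m = 0.079000
Number of cashflows N = 5
Cashflows (t years, CF_t, discount factor 1/(1+y/m)^(m*t), PV):
  t = 1.0000: CF_t = 8.000000, DF = 0.926784, PV = 7.414272
  t = 2.0000: CF_t = 8.000000, DF = 0.858929, PV = 6.871430
  t = 3.0000: CF_t = 8.000000, DF = 0.796041, PV = 6.368331
  t = 4.0000: CF_t = 8.000000, DF = 0.737758, PV = 5.902068
  t = 5.0000: CF_t = 108.000000, DF = 0.683743, PV = 73.844224
Price P = sum_t PV_t = 100.400326

Answer: Price = 100.4003


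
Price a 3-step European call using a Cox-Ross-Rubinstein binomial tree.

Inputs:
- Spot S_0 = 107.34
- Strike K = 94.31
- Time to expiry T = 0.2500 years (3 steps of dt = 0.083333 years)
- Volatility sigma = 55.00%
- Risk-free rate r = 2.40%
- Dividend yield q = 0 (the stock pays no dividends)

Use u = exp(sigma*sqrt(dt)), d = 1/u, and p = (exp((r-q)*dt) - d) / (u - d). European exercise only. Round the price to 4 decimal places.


dt = T/N = 0.083333
u = exp(sigma*sqrt(dt)) = 1.172070; d = 1/u = 0.853191
p = (exp((r-q)*dt) - d) / (u - d) = 0.466669
Discount per step: exp(-r*dt) = 0.998002
Stock lattice S(k, i) with i counting down-moves:
  k=0: S(0,0) = 107.3400
  k=1: S(1,0) = 125.8100; S(1,1) = 91.5816
  k=2: S(2,0) = 147.4581; S(2,1) = 107.3400; S(2,2) = 78.1366
  k=3: S(3,0) = 172.8312; S(3,1) = 125.8100; S(3,2) = 91.5816; S(3,3) = 66.6655
Terminal payoffs V(N, i) = max(S_T - K, 0):
  V(3,0) = 78.521190; V(3,1) = 31.499982; V(3,2) = 0.000000; V(3,3) = 0.000000
Backward induction: V(k, i) = exp(-r*dt) * [p * V(k+1, i) + (1-p) * V(k+1, i+1)].
  V(2,0) = exp(-r*dt) * [p*78.521190 + (1-p)*31.499982] = 53.336524
  V(2,1) = exp(-r*dt) * [p*31.499982 + (1-p)*0.000000] = 14.670682
  V(2,2) = exp(-r*dt) * [p*0.000000 + (1-p)*0.000000] = 0.000000
  V(1,0) = exp(-r*dt) * [p*53.336524 + (1-p)*14.670682] = 32.649452
  V(1,1) = exp(-r*dt) * [p*14.670682 + (1-p)*0.000000] = 6.832668
  V(0,0) = exp(-r*dt) * [p*32.649452 + (1-p)*6.832668] = 18.842827

Answer: Price = V(0,0) = 18.8428


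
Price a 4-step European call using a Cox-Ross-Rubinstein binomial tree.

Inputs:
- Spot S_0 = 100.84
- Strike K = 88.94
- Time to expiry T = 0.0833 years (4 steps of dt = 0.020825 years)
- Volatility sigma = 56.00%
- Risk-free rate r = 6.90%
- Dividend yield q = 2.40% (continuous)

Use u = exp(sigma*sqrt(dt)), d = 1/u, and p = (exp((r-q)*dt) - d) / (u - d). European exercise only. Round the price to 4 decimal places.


dt = T/N = 0.020825
u = exp(sigma*sqrt(dt)) = 1.084168; d = 1/u = 0.922366
p = (exp((r-q)*dt) - d) / (u - d) = 0.485602
Discount per step: exp(-r*dt) = 0.998564
Stock lattice S(k, i) with i counting down-moves:
  k=0: S(0,0) = 100.8400
  k=1: S(1,0) = 109.3275; S(1,1) = 93.0114
  k=2: S(2,0) = 118.5294; S(2,1) = 100.8400; S(2,2) = 85.7906
  k=3: S(3,0) = 128.5058; S(3,1) = 109.3275; S(3,2) = 93.0114; S(3,3) = 79.1303
  k=4: S(4,0) = 139.3218; S(4,1) = 118.5294; S(4,2) = 100.8400; S(4,3) = 85.7906; S(4,4) = 72.9872
Terminal payoffs V(N, i) = max(S_T - K, 0):
  V(4,0) = 50.381830; V(4,1) = 29.589378; V(4,2) = 11.900000; V(4,3) = 0.000000; V(4,4) = 0.000000
Backward induction: V(k, i) = exp(-r*dt) * [p * V(k+1, i) + (1-p) * V(k+1, i+1)].
  V(3,0) = exp(-r*dt) * [p*50.381830 + (1-p)*29.589378] = 39.629255
  V(3,1) = exp(-r*dt) * [p*29.589378 + (1-p)*11.900000] = 20.460581
  V(3,2) = exp(-r*dt) * [p*11.900000 + (1-p)*0.000000] = 5.770370
  V(3,3) = exp(-r*dt) * [p*0.000000 + (1-p)*0.000000] = 0.000000
  V(2,0) = exp(-r*dt) * [p*39.629255 + (1-p)*20.460581] = 29.726188
  V(2,1) = exp(-r*dt) * [p*20.460581 + (1-p)*5.770370] = 12.885441
  V(2,2) = exp(-r*dt) * [p*5.770370 + (1-p)*0.000000] = 2.798081
  V(1,0) = exp(-r*dt) * [p*29.726188 + (1-p)*12.885441] = 21.033102
  V(1,1) = exp(-r*dt) * [p*12.885441 + (1-p)*2.798081] = 7.685475
  V(0,0) = exp(-r*dt) * [p*21.033102 + (1-p)*7.685475] = 14.146771

Answer: Price = V(0,0) = 14.1468


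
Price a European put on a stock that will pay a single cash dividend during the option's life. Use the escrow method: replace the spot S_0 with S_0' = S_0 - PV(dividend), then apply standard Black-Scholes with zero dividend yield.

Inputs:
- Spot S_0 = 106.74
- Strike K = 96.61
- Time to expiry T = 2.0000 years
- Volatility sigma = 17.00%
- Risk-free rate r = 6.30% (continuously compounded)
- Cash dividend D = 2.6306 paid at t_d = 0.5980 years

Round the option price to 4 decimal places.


PV(D) = D * exp(-r * t_d) = 2.6306 * 0.96302684 = 2.53333840
S_0' = S_0 - PV(D) = 106.7400 - 2.53333840 = 104.20666160
d1 = (ln(S_0'/K) + (r + sigma^2/2)*T) / (sigma*sqrt(T)) = 0.95914377
d2 = d1 - sigma*sqrt(T) = 0.71872747
exp(-rT) = 0.88161485
N(-d1) = 0.16874316; N(-d2) = 0.23615443
P = K * exp(-rT) * N(-d2) - S_0' * N(-d1) = 96.6100 * 0.88161485 * 0.23615443 - 104.20666160 * 0.16874316 = 2.5298

Answer: Price = 2.5298


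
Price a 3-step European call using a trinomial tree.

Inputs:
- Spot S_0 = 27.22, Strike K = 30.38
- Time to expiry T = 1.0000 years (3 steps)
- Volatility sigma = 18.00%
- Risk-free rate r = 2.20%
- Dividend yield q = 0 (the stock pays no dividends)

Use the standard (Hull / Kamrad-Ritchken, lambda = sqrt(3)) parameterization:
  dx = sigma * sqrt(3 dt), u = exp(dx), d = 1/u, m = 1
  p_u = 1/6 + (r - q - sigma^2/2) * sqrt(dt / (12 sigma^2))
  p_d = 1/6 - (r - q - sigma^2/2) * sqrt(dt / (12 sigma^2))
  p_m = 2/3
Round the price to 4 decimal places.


dt = T/N = 0.333333; dx = sigma*sqrt(3*dt) = 0.180000
u = exp(dx) = 1.197217; d = 1/u = 0.835270
p_u = 0.172037, p_m = 0.666667, p_d = 0.161296
Discount per step: exp(-r*dt) = 0.992693
Stock lattice S(k, j) with j the centered position index:
  k=0: S(0,+0) = 27.2200
  k=1: S(1,-1) = 22.7361; S(1,+0) = 27.2200; S(1,+1) = 32.5883
  k=2: S(2,-2) = 18.9907; S(2,-1) = 22.7361; S(2,+0) = 27.2200; S(2,+1) = 32.5883; S(2,+2) = 39.0152
  k=3: S(3,-3) = 15.8624; S(3,-2) = 18.9907; S(3,-1) = 22.7361; S(3,+0) = 27.2200; S(3,+1) = 32.5883; S(3,+2) = 39.0152; S(3,+3) = 46.7097
Terminal payoffs V(N, j) = max(S_T - K, 0):
  V(3,-3) = 0.000000; V(3,-2) = 0.000000; V(3,-1) = 0.000000; V(3,+0) = 0.000000; V(3,+1) = 2.208257; V(3,+2) = 8.635227; V(3,+3) = 16.329707
Backward induction: V(k, j) = exp(-r*dt) * [p_u * V(k+1, j+1) + p_m * V(k+1, j) + p_d * V(k+1, j-1)]
  V(2,-2) = exp(-r*dt) * [p_u*0.000000 + p_m*0.000000 + p_d*0.000000] = 0.000000
  V(2,-1) = exp(-r*dt) * [p_u*0.000000 + p_m*0.000000 + p_d*0.000000] = 0.000000
  V(2,+0) = exp(-r*dt) * [p_u*2.208257 + p_m*0.000000 + p_d*0.000000] = 0.377126
  V(2,+1) = exp(-r*dt) * [p_u*8.635227 + p_m*2.208257 + p_d*0.000000] = 2.936139
  V(2,+2) = exp(-r*dt) * [p_u*16.329707 + p_m*8.635227 + p_d*2.208257] = 8.857125
  V(1,-1) = exp(-r*dt) * [p_u*0.377126 + p_m*0.000000 + p_d*0.000000] = 0.064406
  V(1,+0) = exp(-r*dt) * [p_u*2.936139 + p_m*0.377126 + p_d*0.000000] = 0.751014
  V(1,+1) = exp(-r*dt) * [p_u*8.857125 + p_m*2.936139 + p_d*0.377126] = 3.516129
  V(0,+0) = exp(-r*dt) * [p_u*3.516129 + p_m*0.751014 + p_d*0.064406] = 1.107815

Answer: Price = V(0,0) = 1.1078


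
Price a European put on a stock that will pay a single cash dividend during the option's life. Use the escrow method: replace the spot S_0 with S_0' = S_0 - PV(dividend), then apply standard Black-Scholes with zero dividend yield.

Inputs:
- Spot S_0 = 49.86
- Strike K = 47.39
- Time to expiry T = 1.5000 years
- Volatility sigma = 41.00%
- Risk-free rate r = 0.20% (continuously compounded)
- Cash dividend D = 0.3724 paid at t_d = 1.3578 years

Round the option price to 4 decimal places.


Answer: Price = 8.5083

Derivation:
PV(D) = D * exp(-r * t_d) = 0.3724 * 0.99728808 = 0.37139008
S_0' = S_0 - PV(D) = 49.8600 - 0.37139008 = 49.48860992
d1 = (ln(S_0'/K) + (r + sigma^2/2)*T) / (sigma*sqrt(T)) = 0.34333941
d2 = d1 - sigma*sqrt(T) = -0.15880599
exp(-rT) = 0.99700450
N(-d1) = 0.36567157; N(-d2) = 0.56308913
P = K * exp(-rT) * N(-d2) - S_0' * N(-d1) = 47.3900 * 0.99700450 * 0.56308913 - 49.48860992 * 0.36567157 = 8.5083


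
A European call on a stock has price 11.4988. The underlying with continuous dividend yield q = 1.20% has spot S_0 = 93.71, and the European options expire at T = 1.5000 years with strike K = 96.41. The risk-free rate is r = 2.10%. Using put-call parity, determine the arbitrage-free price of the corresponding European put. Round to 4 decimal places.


Answer: Put price = 12.8809

Derivation:
Put-call parity: C - P = S_0 * exp(-qT) - K * exp(-rT).
S_0 * exp(-qT) = 93.7100 * 0.98216103 = 92.03831034
K * exp(-rT) = 96.4100 * 0.96899096 = 93.42041811
P = C - S*exp(-qT) + K*exp(-rT)
P = 11.4988 - 92.03831034 + 93.42041811 = 12.8809


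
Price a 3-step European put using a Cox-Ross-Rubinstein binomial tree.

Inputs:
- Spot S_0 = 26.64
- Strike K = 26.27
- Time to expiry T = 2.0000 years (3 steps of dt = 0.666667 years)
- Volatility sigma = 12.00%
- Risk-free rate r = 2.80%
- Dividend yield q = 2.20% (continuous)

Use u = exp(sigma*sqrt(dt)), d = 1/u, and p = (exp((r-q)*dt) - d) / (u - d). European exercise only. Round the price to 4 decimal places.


Answer: Price = V(0,0) = 1.5332

Derivation:
dt = T/N = 0.666667
u = exp(sigma*sqrt(dt)) = 1.102940; d = 1/u = 0.906667
p = (exp((r-q)*dt) - d) / (u - d) = 0.495945
Discount per step: exp(-r*dt) = 0.981506
Stock lattice S(k, i) with i counting down-moves:
  k=0: S(0,0) = 26.6400
  k=1: S(1,0) = 29.3823; S(1,1) = 24.1536
  k=2: S(2,0) = 32.4070; S(2,1) = 26.6400; S(2,2) = 21.8993
  k=3: S(3,0) = 35.7429; S(3,1) = 29.3823; S(3,2) = 24.1536; S(3,3) = 19.8554
Terminal payoffs V(N, i) = max(K - S_T, 0):
  V(3,0) = 0.000000; V(3,1) = 0.000000; V(3,2) = 2.116380; V(3,3) = 6.414619
Backward induction: V(k, i) = exp(-r*dt) * [p * V(k+1, i) + (1-p) * V(k+1, i+1)].
  V(2,0) = exp(-r*dt) * [p*0.000000 + (1-p)*0.000000] = 0.000000
  V(2,1) = exp(-r*dt) * [p*0.000000 + (1-p)*2.116380] = 1.047043
  V(2,2) = exp(-r*dt) * [p*2.116380 + (1-p)*6.414619] = 4.203721
  V(1,0) = exp(-r*dt) * [p*0.000000 + (1-p)*1.047043] = 0.518007
  V(1,1) = exp(-r*dt) * [p*1.047043 + (1-p)*4.203721] = 2.589392
  V(0,0) = exp(-r*dt) * [p*0.518007 + (1-p)*2.589392] = 1.533210


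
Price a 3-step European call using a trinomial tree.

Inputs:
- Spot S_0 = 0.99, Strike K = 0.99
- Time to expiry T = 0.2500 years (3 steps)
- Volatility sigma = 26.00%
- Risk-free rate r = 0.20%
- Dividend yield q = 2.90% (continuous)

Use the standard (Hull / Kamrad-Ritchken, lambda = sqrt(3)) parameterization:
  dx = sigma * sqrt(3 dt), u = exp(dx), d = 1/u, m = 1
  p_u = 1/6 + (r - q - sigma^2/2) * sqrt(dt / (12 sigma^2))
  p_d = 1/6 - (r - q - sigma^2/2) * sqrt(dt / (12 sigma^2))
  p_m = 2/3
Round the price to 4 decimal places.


Answer: Price = V(0,0) = 0.0429

Derivation:
dt = T/N = 0.083333; dx = sigma*sqrt(3*dt) = 0.130000
u = exp(dx) = 1.138828; d = 1/u = 0.878095
p_u = 0.147179, p_m = 0.666667, p_d = 0.186154
Discount per step: exp(-r*dt) = 0.999833
Stock lattice S(k, j) with j the centered position index:
  k=0: S(0,+0) = 0.9900
  k=1: S(1,-1) = 0.8693; S(1,+0) = 0.9900; S(1,+1) = 1.1274
  k=2: S(2,-2) = 0.7633; S(2,-1) = 0.8693; S(2,+0) = 0.9900; S(2,+1) = 1.1274; S(2,+2) = 1.2840
  k=3: S(3,-3) = 0.6703; S(3,-2) = 0.7633; S(3,-1) = 0.8693; S(3,+0) = 0.9900; S(3,+1) = 1.1274; S(3,+2) = 1.2840; S(3,+3) = 1.4622
Terminal payoffs V(N, j) = max(S_T - K, 0):
  V(3,-3) = 0.000000; V(3,-2) = 0.000000; V(3,-1) = 0.000000; V(3,+0) = 0.000000; V(3,+1) = 0.137440; V(3,+2) = 0.293961; V(3,+3) = 0.472211
Backward induction: V(k, j) = exp(-r*dt) * [p_u * V(k+1, j+1) + p_m * V(k+1, j) + p_d * V(k+1, j-1)]
  V(2,-2) = exp(-r*dt) * [p_u*0.000000 + p_m*0.000000 + p_d*0.000000] = 0.000000
  V(2,-1) = exp(-r*dt) * [p_u*0.000000 + p_m*0.000000 + p_d*0.000000] = 0.000000
  V(2,+0) = exp(-r*dt) * [p_u*0.137440 + p_m*0.000000 + p_d*0.000000] = 0.020225
  V(2,+1) = exp(-r*dt) * [p_u*0.293961 + p_m*0.137440 + p_d*0.000000] = 0.134869
  V(2,+2) = exp(-r*dt) * [p_u*0.472211 + p_m*0.293961 + p_d*0.137440] = 0.291010
  V(1,-1) = exp(-r*dt) * [p_u*0.020225 + p_m*0.000000 + p_d*0.000000] = 0.002976
  V(1,+0) = exp(-r*dt) * [p_u*0.134869 + p_m*0.020225 + p_d*0.000000] = 0.033328
  V(1,+1) = exp(-r*dt) * [p_u*0.291010 + p_m*0.134869 + p_d*0.020225] = 0.136486
  V(0,+0) = exp(-r*dt) * [p_u*0.136486 + p_m*0.033328 + p_d*0.002976] = 0.042853


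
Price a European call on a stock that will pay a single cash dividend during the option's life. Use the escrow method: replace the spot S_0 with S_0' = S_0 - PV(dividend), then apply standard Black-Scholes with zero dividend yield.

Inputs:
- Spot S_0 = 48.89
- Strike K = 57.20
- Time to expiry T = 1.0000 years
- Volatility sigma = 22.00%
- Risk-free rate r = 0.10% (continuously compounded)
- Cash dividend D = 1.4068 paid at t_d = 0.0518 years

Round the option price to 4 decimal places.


Answer: Price = 1.2745

Derivation:
PV(D) = D * exp(-r * t_d) = 1.4068 * 0.99994820 = 1.40672713
S_0' = S_0 - PV(D) = 48.8900 - 1.40672713 = 47.48327287
d1 = (ln(S_0'/K) + (r + sigma^2/2)*T) / (sigma*sqrt(T)) = -0.73171091
d2 = d1 - sigma*sqrt(T) = -0.95171091
exp(-rT) = 0.99900050
N(d1) = 0.23217252; N(d2) = 0.17062181
C = S_0' * N(d1) - K * exp(-rT) * N(d2) = 47.48327287 * 0.23217252 - 57.2000 * 0.99900050 * 0.17062181 = 1.2745


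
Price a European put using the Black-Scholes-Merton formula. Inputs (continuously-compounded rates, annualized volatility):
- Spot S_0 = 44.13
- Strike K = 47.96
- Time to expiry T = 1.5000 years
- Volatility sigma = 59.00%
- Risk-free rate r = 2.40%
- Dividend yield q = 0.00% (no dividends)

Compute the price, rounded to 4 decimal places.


Answer: Price = 13.8443

Derivation:
d1 = (ln(S/K) + (r - q + 0.5*sigma^2) * T) / (sigma * sqrt(T)) = 0.29594194
d2 = d1 - sigma * sqrt(T) = -0.42665753
exp(-rT) = 0.96464029; exp(-qT) = 1.00000000
P = K * exp(-rT) * N(-d2) - S_0 * exp(-qT) * N(-d1)
N(-d1) = 0.38363721; N(-d2) = 0.66518561
P = 47.9600 * 0.96464029 * 0.66518561 - 44.1300 * 1.00000000 * 0.38363721 = 13.8443


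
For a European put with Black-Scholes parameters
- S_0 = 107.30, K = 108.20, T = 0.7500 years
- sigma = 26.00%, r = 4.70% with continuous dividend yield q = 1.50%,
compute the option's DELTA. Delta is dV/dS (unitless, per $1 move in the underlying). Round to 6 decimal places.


d1 = 0.1820753270; d2 = -0.0430912780
phi(d1) = 0.3923840319; exp(-qT) = 0.9888130446; exp(-rT) = 0.9653640451
N(-d1) = 0.4277618056
Delta = -exp(-qT) * N(-d1) = -0.9888130446 * 0.4277618056 = -0.422976

Answer: Delta = -0.422976


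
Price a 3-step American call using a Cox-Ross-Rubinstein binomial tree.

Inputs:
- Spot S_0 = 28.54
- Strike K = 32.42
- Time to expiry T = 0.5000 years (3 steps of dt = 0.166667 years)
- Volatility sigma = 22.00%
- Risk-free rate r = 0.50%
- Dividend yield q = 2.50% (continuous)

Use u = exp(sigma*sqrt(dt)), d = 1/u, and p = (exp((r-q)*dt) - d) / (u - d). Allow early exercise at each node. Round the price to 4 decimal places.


dt = T/N = 0.166667
u = exp(sigma*sqrt(dt)) = 1.093971; d = 1/u = 0.914101
p = (exp((r-q)*dt) - d) / (u - d) = 0.459060
Discount per step: exp(-r*dt) = 0.999167
Stock lattice S(k, i) with i counting down-moves:
  k=0: S(0,0) = 28.5400
  k=1: S(1,0) = 31.2219; S(1,1) = 26.0884
  k=2: S(2,0) = 34.1559; S(2,1) = 28.5400; S(2,2) = 23.8475
  k=3: S(3,0) = 37.3656; S(3,1) = 31.2219; S(3,2) = 26.0884; S(3,3) = 21.7990
Terminal payoffs V(N, i) = max(S_T - K, 0):
  V(3,0) = 4.945600; V(3,1) = 0.000000; V(3,2) = 0.000000; V(3,3) = 0.000000
Backward induction: V(k, i) = exp(-r*dt) * [p * V(k+1, i) + (1-p) * V(k+1, i+1)]; then take max(V_cont, immediate exercise) for American.
  V(2,0) = exp(-r*dt) * [p*4.945600 + (1-p)*0.000000] = 2.268438; exercise = 1.735918; V(2,0) = max -> 2.268438
  V(2,1) = exp(-r*dt) * [p*0.000000 + (1-p)*0.000000] = 0.000000; exercise = 0.000000; V(2,1) = max -> 0.000000
  V(2,2) = exp(-r*dt) * [p*0.000000 + (1-p)*0.000000] = 0.000000; exercise = 0.000000; V(2,2) = max -> 0.000000
  V(1,0) = exp(-r*dt) * [p*2.268438 + (1-p)*0.000000] = 1.040483; exercise = 0.000000; V(1,0) = max -> 1.040483
  V(1,1) = exp(-r*dt) * [p*0.000000 + (1-p)*0.000000] = 0.000000; exercise = 0.000000; V(1,1) = max -> 0.000000
  V(0,0) = exp(-r*dt) * [p*1.040483 + (1-p)*0.000000] = 0.477247; exercise = 0.000000; V(0,0) = max -> 0.477247

Answer: Price = V(0,0) = 0.4772


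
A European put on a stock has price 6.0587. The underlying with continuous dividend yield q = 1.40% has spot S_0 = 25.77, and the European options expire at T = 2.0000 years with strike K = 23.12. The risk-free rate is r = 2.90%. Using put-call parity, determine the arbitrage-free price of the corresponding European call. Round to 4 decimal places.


Put-call parity: C - P = S_0 * exp(-qT) - K * exp(-rT).
S_0 * exp(-qT) = 25.7700 * 0.97238837 = 25.05844821
K * exp(-rT) = 23.1200 * 0.94364995 = 21.81718678
C = P + S*exp(-qT) - K*exp(-rT)
C = 6.0587 + 25.05844821 - 21.81718678 = 9.3000

Answer: Call price = 9.3000


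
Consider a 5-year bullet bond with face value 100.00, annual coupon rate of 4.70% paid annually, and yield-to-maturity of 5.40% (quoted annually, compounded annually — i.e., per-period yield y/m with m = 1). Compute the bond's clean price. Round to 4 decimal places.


Coupon per period c = face * coupon_rate / m = 4.700000
Periods per year m = 1; per-period yield y/m = 0.054000
Number of cashflows N = 5
Cashflows (t years, CF_t, discount factor 1/(1+y/m)^(m*t), PV):
  t = 1.0000: CF_t = 4.700000, DF = 0.948767, PV = 4.459203
  t = 2.0000: CF_t = 4.700000, DF = 0.900158, PV = 4.230743
  t = 3.0000: CF_t = 4.700000, DF = 0.854040, PV = 4.013988
  t = 4.0000: CF_t = 4.700000, DF = 0.810285, PV = 3.808337
  t = 5.0000: CF_t = 104.700000, DF = 0.768771, PV = 80.490315
Price P = sum_t PV_t = 97.002586

Answer: Price = 97.0026


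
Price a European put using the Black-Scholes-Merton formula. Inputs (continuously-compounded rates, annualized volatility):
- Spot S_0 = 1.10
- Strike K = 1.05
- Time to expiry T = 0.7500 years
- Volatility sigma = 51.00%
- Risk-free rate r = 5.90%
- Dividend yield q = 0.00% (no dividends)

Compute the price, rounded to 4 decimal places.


Answer: Price = 0.1400

Derivation:
d1 = (ln(S/K) + (r - q + 0.5*sigma^2) * T) / (sigma * sqrt(T)) = 0.42635057
d2 = d1 - sigma * sqrt(T) = -0.01532239
exp(-rT) = 0.95671475; exp(-qT) = 1.00000000
P = K * exp(-rT) * N(-d2) - S_0 * exp(-qT) * N(-d1)
N(-d1) = 0.33492621; N(-d2) = 0.50611251
P = 1.0500 * 0.95671475 * 0.50611251 - 1.1000 * 1.00000000 * 0.33492621 = 0.1400


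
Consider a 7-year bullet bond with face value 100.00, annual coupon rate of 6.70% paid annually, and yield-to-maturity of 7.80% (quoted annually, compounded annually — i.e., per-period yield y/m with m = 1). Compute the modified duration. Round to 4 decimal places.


Answer: Modified duration = 5.3529

Derivation:
Coupon per period c = face * coupon_rate / m = 6.700000
Periods per year m = 1; per-period yield y/m = 0.078000
Number of cashflows N = 7
Cashflows (t years, CF_t, discount factor 1/(1+y/m)^(m*t), PV):
  t = 1.0000: CF_t = 6.700000, DF = 0.927644, PV = 6.215213
  t = 2.0000: CF_t = 6.700000, DF = 0.860523, PV = 5.765504
  t = 3.0000: CF_t = 6.700000, DF = 0.798259, PV = 5.348334
  t = 4.0000: CF_t = 6.700000, DF = 0.740500, PV = 4.961349
  t = 5.0000: CF_t = 6.700000, DF = 0.686920, PV = 4.602364
  t = 6.0000: CF_t = 6.700000, DF = 0.637217, PV = 4.269355
  t = 7.0000: CF_t = 106.700000, DF = 0.591111, PV = 63.071490
Price P = sum_t PV_t = 94.233610
First compute Macaulay numerator sum_t t * PV_t:
  t * PV_t at t = 1.0000: 6.215213
  t * PV_t at t = 2.0000: 11.531008
  t * PV_t at t = 3.0000: 16.045002
  t * PV_t at t = 4.0000: 19.845395
  t * PV_t at t = 5.0000: 23.011822
  t * PV_t at t = 6.0000: 25.616128
  t * PV_t at t = 7.0000: 441.500433
Macaulay duration D = 543.765001 / 94.233610 = 5.770393
Modified duration = D / (1 + y/m) = 5.770393 / (1 + 0.078000) = 5.352870


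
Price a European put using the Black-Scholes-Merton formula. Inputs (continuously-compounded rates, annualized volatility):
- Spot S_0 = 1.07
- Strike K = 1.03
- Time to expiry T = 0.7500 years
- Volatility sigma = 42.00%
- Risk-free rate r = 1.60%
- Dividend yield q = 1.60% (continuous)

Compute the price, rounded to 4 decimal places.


Answer: Price = 0.1308

Derivation:
d1 = (ln(S/K) + (r - q + 0.5*sigma^2) * T) / (sigma * sqrt(T)) = 0.28661275
d2 = d1 - sigma * sqrt(T) = -0.07711792
exp(-rT) = 0.98807171; exp(-qT) = 0.98807171
P = K * exp(-rT) * N(-d2) - S_0 * exp(-qT) * N(-d1)
N(-d1) = 0.38720443; N(-d2) = 0.53073513
P = 1.0300 * 0.98807171 * 0.53073513 - 1.0700 * 0.98807171 * 0.38720443 = 0.1308


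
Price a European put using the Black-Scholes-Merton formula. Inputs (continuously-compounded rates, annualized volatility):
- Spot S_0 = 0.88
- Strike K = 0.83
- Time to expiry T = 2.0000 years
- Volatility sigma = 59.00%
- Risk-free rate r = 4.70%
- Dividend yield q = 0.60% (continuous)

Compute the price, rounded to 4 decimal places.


Answer: Price = 0.2093

Derivation:
d1 = (ln(S/K) + (r - q + 0.5*sigma^2) * T) / (sigma * sqrt(T)) = 0.58557575
d2 = d1 - sigma * sqrt(T) = -0.24881025
exp(-rT) = 0.91028276; exp(-qT) = 0.98807171
P = K * exp(-rT) * N(-d2) - S_0 * exp(-qT) * N(-d1)
N(-d1) = 0.27908033; N(-d2) = 0.59824622
P = 0.8300 * 0.91028276 * 0.59824622 - 0.8800 * 0.98807171 * 0.27908033 = 0.2093


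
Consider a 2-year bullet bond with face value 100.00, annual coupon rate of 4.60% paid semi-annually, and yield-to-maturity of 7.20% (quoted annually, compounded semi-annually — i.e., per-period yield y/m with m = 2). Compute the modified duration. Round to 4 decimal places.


Coupon per period c = face * coupon_rate / m = 2.300000
Periods per year m = 2; per-period yield y/m = 0.036000
Number of cashflows N = 4
Cashflows (t years, CF_t, discount factor 1/(1+y/m)^(m*t), PV):
  t = 0.5000: CF_t = 2.300000, DF = 0.965251, PV = 2.220077
  t = 1.0000: CF_t = 2.300000, DF = 0.931709, PV = 2.142932
  t = 1.5000: CF_t = 2.300000, DF = 0.899333, PV = 2.068467
  t = 2.0000: CF_t = 102.300000, DF = 0.868082, PV = 88.804835
Price P = sum_t PV_t = 95.236311
First compute Macaulay numerator sum_t t * PV_t:
  t * PV_t at t = 0.5000: 1.110039
  t * PV_t at t = 1.0000: 2.142932
  t * PV_t at t = 1.5000: 3.102700
  t * PV_t at t = 2.0000: 177.609670
Macaulay duration D = 183.965341 / 95.236311 = 1.931672
Modified duration = D / (1 + y/m) = 1.931672 / (1 + 0.036000) = 1.864549

Answer: Modified duration = 1.8645


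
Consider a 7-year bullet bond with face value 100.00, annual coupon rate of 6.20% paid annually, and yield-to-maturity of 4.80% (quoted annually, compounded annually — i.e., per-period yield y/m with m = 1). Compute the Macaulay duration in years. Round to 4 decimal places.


Coupon per period c = face * coupon_rate / m = 6.200000
Periods per year m = 1; per-period yield y/m = 0.048000
Number of cashflows N = 7
Cashflows (t years, CF_t, discount factor 1/(1+y/m)^(m*t), PV):
  t = 1.0000: CF_t = 6.200000, DF = 0.954198, PV = 5.916031
  t = 2.0000: CF_t = 6.200000, DF = 0.910495, PV = 5.645067
  t = 3.0000: CF_t = 6.200000, DF = 0.868793, PV = 5.386515
  t = 4.0000: CF_t = 6.200000, DF = 0.829001, PV = 5.139804
  t = 5.0000: CF_t = 6.200000, DF = 0.791031, PV = 4.904393
  t = 6.0000: CF_t = 6.200000, DF = 0.754801, PV = 4.679764
  t = 7.0000: CF_t = 106.200000, DF = 0.720230, PV = 76.488393
Price P = sum_t PV_t = 108.159967
Macaulay numerator sum_t t * PV_t:
  t * PV_t at t = 1.0000: 5.916031
  t * PV_t at t = 2.0000: 11.290135
  t * PV_t at t = 3.0000: 16.159544
  t * PV_t at t = 4.0000: 20.559216
  t * PV_t at t = 5.0000: 24.521966
  t * PV_t at t = 6.0000: 28.078587
  t * PV_t at t = 7.0000: 535.418753
Macaulay duration D = (sum_t t * PV_t) / P = 641.944230 / 108.159967 = 5.935137

Answer: Macaulay duration = 5.9351 years


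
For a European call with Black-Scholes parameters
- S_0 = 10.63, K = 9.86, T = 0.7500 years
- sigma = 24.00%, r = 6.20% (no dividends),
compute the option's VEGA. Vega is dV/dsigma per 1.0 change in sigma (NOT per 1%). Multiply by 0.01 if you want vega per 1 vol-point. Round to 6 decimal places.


d1 = 0.6894236932; d2 = 0.4815775963
phi(d1) = 0.3145566639; exp(-qT) = 1.0000000000; exp(-rT) = 0.9545645606
Vega = S * exp(-qT) * phi(d1) * sqrt(T) = 10.6300 * 1.0000000000 * 0.3145566639 * 0.8660254038 = 2.895761

Answer: Vega = 2.895761


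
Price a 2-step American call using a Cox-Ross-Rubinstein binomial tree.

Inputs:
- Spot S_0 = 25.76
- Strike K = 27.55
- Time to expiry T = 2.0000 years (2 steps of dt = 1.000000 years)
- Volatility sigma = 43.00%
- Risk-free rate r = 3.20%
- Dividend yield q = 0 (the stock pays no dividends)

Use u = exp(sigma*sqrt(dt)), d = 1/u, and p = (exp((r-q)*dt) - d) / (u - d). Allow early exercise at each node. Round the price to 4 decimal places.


Answer: Price = V(0,0) = 5.8012

Derivation:
dt = T/N = 1.000000
u = exp(sigma*sqrt(dt)) = 1.537258; d = 1/u = 0.650509
p = (exp((r-q)*dt) - d) / (u - d) = 0.430797
Discount per step: exp(-r*dt) = 0.968507
Stock lattice S(k, i) with i counting down-moves:
  k=0: S(0,0) = 25.7600
  k=1: S(1,0) = 39.5998; S(1,1) = 16.7571
  k=2: S(2,0) = 60.8750; S(2,1) = 25.7600; S(2,2) = 10.9007
Terminal payoffs V(N, i) = max(S_T - K, 0):
  V(2,0) = 33.325019; V(2,1) = 0.000000; V(2,2) = 0.000000
Backward induction: V(k, i) = exp(-r*dt) * [p * V(k+1, i) + (1-p) * V(k+1, i+1)]; then take max(V_cont, immediate exercise) for American.
  V(1,0) = exp(-r*dt) * [p*33.325019 + (1-p)*0.000000] = 13.904183; exercise = 12.049754; V(1,0) = max -> 13.904183
  V(1,1) = exp(-r*dt) * [p*0.000000 + (1-p)*0.000000] = 0.000000; exercise = 0.000000; V(1,1) = max -> 0.000000
  V(0,0) = exp(-r*dt) * [p*13.904183 + (1-p)*0.000000] = 5.801236; exercise = 0.000000; V(0,0) = max -> 5.801236


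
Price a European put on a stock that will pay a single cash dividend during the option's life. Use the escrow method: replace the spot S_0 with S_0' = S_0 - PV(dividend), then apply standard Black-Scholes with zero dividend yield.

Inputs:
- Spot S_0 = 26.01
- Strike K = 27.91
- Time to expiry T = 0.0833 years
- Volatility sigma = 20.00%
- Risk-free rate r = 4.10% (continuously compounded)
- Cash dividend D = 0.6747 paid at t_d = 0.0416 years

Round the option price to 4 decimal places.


PV(D) = D * exp(-r * t_d) = 0.6747 * 0.99829585 = 0.67355021
S_0' = S_0 - PV(D) = 26.0100 - 0.67355021 = 25.33644979
d1 = (ln(S_0'/K) + (r + sigma^2/2)*T) / (sigma*sqrt(T)) = -1.58790994
d2 = d1 - sigma*sqrt(T) = -1.64563342
exp(-rT) = 0.99659053
N(-d1) = 0.94384665; N(-d2) = 0.95008037
P = K * exp(-rT) * N(-d2) - S_0' * N(-d1) = 27.9100 * 0.99659053 * 0.95008037 - 25.33644979 * 0.94384665 = 2.5126

Answer: Price = 2.5126


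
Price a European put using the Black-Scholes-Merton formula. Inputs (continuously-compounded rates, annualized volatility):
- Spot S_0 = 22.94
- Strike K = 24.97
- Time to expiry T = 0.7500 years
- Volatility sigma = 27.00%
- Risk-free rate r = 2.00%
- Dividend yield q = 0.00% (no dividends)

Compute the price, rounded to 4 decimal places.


Answer: Price = 3.1387

Derivation:
d1 = (ln(S/K) + (r - q + 0.5*sigma^2) * T) / (sigma * sqrt(T)) = -0.18156807
d2 = d1 - sigma * sqrt(T) = -0.41539493
exp(-rT) = 0.98511194; exp(-qT) = 1.00000000
P = K * exp(-rT) * N(-d2) - S_0 * exp(-qT) * N(-d1)
N(-d1) = 0.57203915; N(-d2) = 0.66107359
P = 24.9700 * 0.98511194 * 0.66107359 - 22.9400 * 1.00000000 * 0.57203915 = 3.1387
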